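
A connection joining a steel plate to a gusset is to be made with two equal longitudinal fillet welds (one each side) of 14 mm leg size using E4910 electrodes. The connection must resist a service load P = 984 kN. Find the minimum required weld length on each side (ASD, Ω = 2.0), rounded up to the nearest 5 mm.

E49XX → F_EXX = 490 MPa.
Throat t_e = 0.707 × 14 = 9.898 mm.
r_n/Ω = (0.6 × 490 × 9.898) / 2.0 = 1455 N/mm = 1.455 kN/mm.
L_req = P / (r_n/Ω) = 984 / 1.455 = 676.3 mm total.
Per side: 676.3 / 2 = 338.1 mm.
Round up → use L = 340 mm on each side.

L = 340 mm on each side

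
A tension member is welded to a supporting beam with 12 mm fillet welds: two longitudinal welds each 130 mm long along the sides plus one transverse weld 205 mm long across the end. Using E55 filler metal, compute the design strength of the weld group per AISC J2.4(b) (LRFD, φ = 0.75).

E55XX → F_EXX = 550 MPa.
t_e = 0.707 × 12 = 8.484 mm.
R_nwl = 0.6 × 550 × 8.484 × 260 × 10⁻³ = 727.9 kN (longitudinal, 2 welds).
R_nwt = 0.6 × 550 × 8.484 × 205 × 10⁻³ = 573.9 kN (transverse, base value).
(i) R_nwl + R_nwt = 1302 kN; (ii) 0.85 R_nwl + 1.5 R_nwt = 1480 kN.
R_n = max = 1480 kN [governs: (ii)]; φR_n = 1110 kN.

φR_n ≈ 1110 kN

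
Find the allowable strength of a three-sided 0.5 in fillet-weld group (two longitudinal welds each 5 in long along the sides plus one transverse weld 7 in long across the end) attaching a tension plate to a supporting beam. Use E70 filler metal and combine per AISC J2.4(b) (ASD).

R_n/Ω ≈ 141 kip

E70XX → F_EXX = 70 ksi.
t_e = 0.707 × 0.5 = 0.3535 in.
R_nwl = 0.6 × 70 × 0.3535 × 10 = 148.5 kip (longitudinal, 2 welds).
R_nwt = 0.6 × 70 × 0.3535 × 7 = 103.9 kip (transverse, base value).
(i) R_nwl + R_nwt = 252.4 kip; (ii) 0.85 R_nwl + 1.5 R_nwt = 282.1 kip.
R_n = max = 282.1 kip [governs: (ii)]; R_n/Ω = 141 kip.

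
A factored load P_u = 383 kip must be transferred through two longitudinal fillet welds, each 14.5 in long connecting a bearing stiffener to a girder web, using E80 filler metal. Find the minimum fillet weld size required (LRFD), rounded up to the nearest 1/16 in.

w = 9/16 in

E80XX → F_EXX = 80 ksi.
Total weld length L = 29 in.
Required throat t_e = P_u / (φ × 0.6 F_EXX × L) = 383 / (0.75 × 0.6 × 80 × 29) = 0.3669 in.
Required leg w = t_e / 0.707 = 0.5189 in → use 9/16 in.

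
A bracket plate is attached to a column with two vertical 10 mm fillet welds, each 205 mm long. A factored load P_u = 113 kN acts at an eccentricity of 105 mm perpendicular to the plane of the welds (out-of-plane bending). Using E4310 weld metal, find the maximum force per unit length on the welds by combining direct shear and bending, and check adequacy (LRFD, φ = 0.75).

E43XX → F_EXX = 430 MPa.
L_w = 2 × 205 = 410 mm; section modulus (unit throat) S = 2 × L²/6 = 14010 mm².
Direct shear f_v = P/L_w = 113×10³/410 = 275.6 N/mm.
Moment M = P × e = 113×10³ × 105 = 11865000 N·mm; bending f_b = M/S = 847 N/mm.
f_max = √(f_v² + f_b²) = √(275.6² + 847²) = 890.7 N/mm.
φr_n = 0.75 × 0.6 × 430 × (0.707 × 10) = 1368 N/mm → adequate.

f_max ≈ 891 N/mm; adequate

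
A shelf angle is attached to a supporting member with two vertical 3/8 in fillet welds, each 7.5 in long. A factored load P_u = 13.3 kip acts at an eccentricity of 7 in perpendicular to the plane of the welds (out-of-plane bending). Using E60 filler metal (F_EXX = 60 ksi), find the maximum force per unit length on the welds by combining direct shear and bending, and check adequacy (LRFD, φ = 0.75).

L_w = 2 × 7.5 = 15 in; section modulus (unit throat) S = 2 × L²/6 = 18.75 in².
Direct shear f_v = P/L_w = 13.3/15 = 0.8867 kip/in.
Moment M = P × e = 13.3 × 7 = 93.1 kip·in; bending f_b = M/S = 4.965 kip/in.
f_max = √(f_v² + f_b²) = √(0.8867² + 4.965²) = 5.044 kip/in.
φr_n = 0.75 × 0.6 × 60 × (0.707 × 0.375) = 7.158 kip/in → adequate.

f_max ≈ 5.04 kip/in; adequate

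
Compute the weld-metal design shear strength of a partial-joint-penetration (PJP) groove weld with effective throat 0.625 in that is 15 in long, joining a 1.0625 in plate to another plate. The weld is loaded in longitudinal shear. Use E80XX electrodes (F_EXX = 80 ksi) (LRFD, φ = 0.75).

Effective throat (given) t_e = 0.625 in.
A_we = 0.625 × 15 = 9.375 in².
F_nw = 0.6 F_EXX = 48 ksi.
φR_n = 0.75 × 48 × 9.375 = 337.5 kips.

φR_n ≈ 338 kips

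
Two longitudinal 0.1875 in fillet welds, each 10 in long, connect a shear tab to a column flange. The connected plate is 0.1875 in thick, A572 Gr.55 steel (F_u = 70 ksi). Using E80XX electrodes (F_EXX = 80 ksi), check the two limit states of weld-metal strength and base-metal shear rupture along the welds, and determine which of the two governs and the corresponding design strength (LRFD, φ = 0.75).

φR_n ≈ 95.4 kips (weld metal governs)

t_e = 0.707 × 0.1875 = 0.1326 in; L = 20 in.
Weld metal: φR_n = 0.75 × 0.6 × 80 × 0.1326 × 20 = 95.44 kips.
Base metal (shear rupture): φR_n = 0.75 × 0.6 × 70 × 0.1875 × 20 = 118.1 kips.
Governing: weld metal.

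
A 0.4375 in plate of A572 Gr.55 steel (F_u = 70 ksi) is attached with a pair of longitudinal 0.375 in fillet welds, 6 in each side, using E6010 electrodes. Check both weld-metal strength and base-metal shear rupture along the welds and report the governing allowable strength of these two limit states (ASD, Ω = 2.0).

E60XX → F_EXX = 60 ksi.
t_e = 0.707 × 0.375 = 0.2651 in; L = 12 in.
Weld metal: R_n/Ω = (1/2.0) × 0.6 × 60 × 0.2651 × 12 = 57.27 kip.
Base metal (shear rupture): R_n/Ω = (1/2.0) × 0.6 × 70 × 0.4375 × 12 = 110.2 kip.
Governing: weld metal.

R_n/Ω ≈ 57.3 kip (weld metal governs)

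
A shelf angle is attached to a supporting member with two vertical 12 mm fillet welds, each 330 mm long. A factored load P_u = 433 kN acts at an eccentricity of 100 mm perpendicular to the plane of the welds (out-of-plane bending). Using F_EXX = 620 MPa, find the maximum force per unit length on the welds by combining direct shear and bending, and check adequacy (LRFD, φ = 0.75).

L_w = 2 × 330 = 660 mm; section modulus (unit throat) S = 2 × L²/6 = 36300 mm².
Direct shear f_v = P/L_w = 433×10³/660 = 656.1 N/mm.
Moment M = P × e = 433×10³ × 100 = 43300000 N·mm; bending f_b = M/S = 1193 N/mm.
f_max = √(f_v² + f_b²) = √(656.1² + 1193²) = 1361 N/mm.
φr_n = 0.75 × 0.6 × 620 × (0.707 × 12) = 2367 N/mm → adequate.

f_max ≈ 1360 N/mm; adequate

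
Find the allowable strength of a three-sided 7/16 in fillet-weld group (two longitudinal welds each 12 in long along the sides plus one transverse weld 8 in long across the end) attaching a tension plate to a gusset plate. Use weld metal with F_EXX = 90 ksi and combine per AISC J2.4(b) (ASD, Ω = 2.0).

R_n/Ω ≈ 271 kips

t_e = 0.707 × 0.4375 = 0.3093 in.
R_nwl = 0.6 × 90 × 0.3093 × 24 = 400.9 kips (longitudinal, 2 welds).
R_nwt = 0.6 × 90 × 0.3093 × 8 = 133.6 kips (transverse, base value).
(i) R_nwl + R_nwt = 534.5 kips; (ii) 0.85 R_nwl + 1.5 R_nwt = 541.2 kips.
R_n = max = 541.2 kips [governs: (ii)]; R_n/Ω = 270.6 kips.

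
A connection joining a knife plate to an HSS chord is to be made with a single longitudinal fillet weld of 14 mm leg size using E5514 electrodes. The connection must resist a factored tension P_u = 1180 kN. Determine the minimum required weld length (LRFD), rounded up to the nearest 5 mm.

E55XX → F_EXX = 550 MPa.
Throat t_e = 0.707 × 14 = 9.898 mm.
φr_n = 0.75 × 0.6 × 550 × 9.898 × 10⁻³ = 2.45 kN/mm.
L_req = P_u / φr_n = 1180 / 2.45 = 481.7 mm total.
Round up → use L = 485 mm.

L = 485 mm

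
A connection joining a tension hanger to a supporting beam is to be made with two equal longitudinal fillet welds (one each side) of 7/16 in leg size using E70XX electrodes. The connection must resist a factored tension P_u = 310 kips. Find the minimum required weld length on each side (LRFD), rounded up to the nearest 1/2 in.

E70XX → F_EXX = 70 ksi.
Throat t_e = 0.707 × 0.4375 = 0.3093 in.
φr_n = 0.75 × 0.6 × 70 × 0.3093 = 9.743 kips/in.
L_req = P_u / φr_n = 310 / 9.743 = 31.82 in total.
Per side: 31.82 / 2 = 15.91 in.
Round up → use L = 16 in on each side.

L = 16 in on each side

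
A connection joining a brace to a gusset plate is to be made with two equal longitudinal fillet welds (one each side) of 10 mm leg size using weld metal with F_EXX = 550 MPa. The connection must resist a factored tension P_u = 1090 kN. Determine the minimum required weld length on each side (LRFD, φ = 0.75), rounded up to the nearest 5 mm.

Throat t_e = 0.707 × 10 = 7.07 mm.
φr_n = 0.75 × 0.6 × 550 × 7.07 × 10⁻³ = 1.75 kN/mm.
L_req = P_u / φr_n = 1090 / 1.75 = 622.9 mm total.
Per side: 622.9 / 2 = 311.5 mm.
Round up → use L = 315 mm on each side.

L = 315 mm on each side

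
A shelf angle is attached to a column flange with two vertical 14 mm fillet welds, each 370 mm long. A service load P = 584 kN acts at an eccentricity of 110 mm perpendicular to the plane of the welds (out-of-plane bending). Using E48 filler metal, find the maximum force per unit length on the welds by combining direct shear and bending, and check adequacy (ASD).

f_max ≈ 1610 N/mm; NOT adequate

E48XX → F_EXX = 480 MPa.
L_w = 2 × 370 = 740 mm; section modulus (unit throat) S = 2 × L²/6 = 45630 mm².
Direct shear f_v = P/L_w = 584×10³/740 = 789.2 N/mm.
Moment M = P × e = 584×10³ × 110 = 64240000 N·mm; bending f_b = M/S = 1408 N/mm.
f_max = √(f_v² + f_b²) = √(789.2² + 1408²) = 1614 N/mm.
r_n/Ω = (1/2.0) × 0.6 × 480 × (0.707 × 14) = 1425 N/mm → NOT adequate.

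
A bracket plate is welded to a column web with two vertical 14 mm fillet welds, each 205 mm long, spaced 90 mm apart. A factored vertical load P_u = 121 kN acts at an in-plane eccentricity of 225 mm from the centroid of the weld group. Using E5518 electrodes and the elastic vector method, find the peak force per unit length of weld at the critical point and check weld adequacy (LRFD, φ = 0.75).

E55XX → F_EXX = 550 MPa.
Total weld length L_w = 410 mm. Treat welds as unit-width lines.
Polar moment about centroid: J = 2[d³/12 + d(b/2)²] = 2[205³/12 + 205×45²] = 2266000 mm³.
Direct shear f_v = P/L_w = 121×10³ / 410 = 295.1 N/mm (vertical).
Torsion M = P·e = 121×10³ × 225 = 27225000 N·mm.
Critical point at (x, y) = (45, 102.5) from centroid. f_tx = M·y/J = 1231 N/mm; f_ty = M·x/J = 540.6 N/mm.
Resultant f_max = √[f_tx² + (f_v + f_ty)²] = √[1231² + (295.1 + 540.6)²] = 1488 N/mm.
Capacity per unit length: φr_n = 0.75 × 0.6 × 550 × (0.707 × 14) = 2450 N/mm.
1488 ≤ 2450 → adequate.

f_max ≈ 1490 N/mm; adequate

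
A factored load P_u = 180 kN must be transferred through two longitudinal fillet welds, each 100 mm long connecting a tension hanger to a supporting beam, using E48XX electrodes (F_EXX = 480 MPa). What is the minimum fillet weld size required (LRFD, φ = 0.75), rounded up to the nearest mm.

w = 6 mm

Total weld length L = 200 mm.
Required throat t_e = P_u / (φ × 0.6 F_EXX × L) = 180 / (0.75 × 0.6 × 480 × 200 × 10⁻³) = 4.167 mm.
Required leg w = t_e / 0.707 = 5.893 mm → use 6 mm.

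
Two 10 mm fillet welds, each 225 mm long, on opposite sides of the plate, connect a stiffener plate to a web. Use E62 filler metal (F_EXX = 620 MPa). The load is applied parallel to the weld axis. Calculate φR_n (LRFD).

φR_n ≈ 888 kN

Effective throat t_e = 0.707 × 10 = 7.07 mm.
Total length L = 450 mm; A_we = 7.07 × 450 = 3181 mm².
F_nw = 0.6 F_EXX = 0.6 × 620 = 372 MPa.
φR_n = 0.75 × 372 × 3181 × 10⁻³ = 887.6 kN.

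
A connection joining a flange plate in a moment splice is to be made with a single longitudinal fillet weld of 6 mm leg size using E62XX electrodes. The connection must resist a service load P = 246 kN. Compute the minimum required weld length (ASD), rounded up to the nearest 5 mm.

L = 315 mm

E62XX → F_EXX = 620 MPa.
Throat t_e = 0.707 × 6 = 4.242 mm.
r_n/Ω = (0.6 × 620 × 4.242) / 2.0 = 789 N/mm = 0.789 kN/mm.
L_req = P / (r_n/Ω) = 246 / 0.789 = 311.8 mm total.
Round up → use L = 315 mm.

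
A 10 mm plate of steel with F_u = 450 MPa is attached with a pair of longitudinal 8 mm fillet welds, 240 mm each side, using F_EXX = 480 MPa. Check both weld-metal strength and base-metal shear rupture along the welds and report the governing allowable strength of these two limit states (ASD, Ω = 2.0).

R_n/Ω ≈ 391 kN (weld metal governs)

t_e = 0.707 × 8 = 5.656 mm; L = 480 mm.
Weld metal: R_n/Ω = (1/2.0) × 0.6 × 480 × 5.656 × 480 × 10⁻³ = 390.9 kN.
Base metal (shear rupture): R_n/Ω = (1/2.0) × 0.6 × 450 × 10 × 480 × 10⁻³ = 648 kN.
Governing: weld metal.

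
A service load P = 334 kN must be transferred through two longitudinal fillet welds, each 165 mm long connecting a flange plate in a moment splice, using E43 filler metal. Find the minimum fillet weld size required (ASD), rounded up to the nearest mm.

E43XX → F_EXX = 430 MPa.
Total weld length L = 330 mm.
Required throat t_e = P × Ω / (0.6 F_EXX × L) = 334 × 2.0 / (0.6 × 430 × 330 × 10⁻³) = 7.846 mm.
Required leg w = t_e / 0.707 = 11.1 mm → use 12 mm.

w = 12 mm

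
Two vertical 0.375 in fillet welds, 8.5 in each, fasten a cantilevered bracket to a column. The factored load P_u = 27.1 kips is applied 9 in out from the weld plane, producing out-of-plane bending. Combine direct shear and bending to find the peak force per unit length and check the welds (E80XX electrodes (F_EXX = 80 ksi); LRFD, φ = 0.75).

f_max ≈ 10.3 kip/in; NOT adequate

L_w = 2 × 8.5 = 17 in; section modulus (unit throat) S = 2 × L²/6 = 24.08 in².
Direct shear f_v = P/L_w = 27.1/17 = 1.594 kip/in.
Moment M = P × e = 27.1 × 9 = 243.9 kip·in; bending f_b = M/S = 10.13 kip/in.
f_max = √(f_v² + f_b²) = √(1.594² + 10.13²) = 10.25 kip/in.
φr_n = 0.75 × 0.6 × 80 × (0.707 × 0.375) = 9.544 kip/in → NOT adequate.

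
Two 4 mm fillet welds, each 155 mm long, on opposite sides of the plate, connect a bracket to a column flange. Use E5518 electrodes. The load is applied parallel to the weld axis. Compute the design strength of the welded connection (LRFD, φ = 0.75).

E55XX → F_EXX = 550 MPa.
Effective throat t_e = 0.707 × 4 = 2.828 mm.
Total length L = 310 mm; A_we = 2.828 × 310 = 876.7 mm².
F_nw = 0.6 F_EXX = 0.6 × 550 = 330 MPa.
φR_n = 0.75 × 330 × 876.7 × 10⁻³ = 217 kN.

φR_n ≈ 217 kN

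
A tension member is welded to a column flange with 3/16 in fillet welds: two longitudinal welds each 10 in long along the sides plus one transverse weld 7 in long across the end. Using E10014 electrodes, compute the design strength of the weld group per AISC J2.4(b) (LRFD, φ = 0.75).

φR_n ≈ 164 kip

E100XX → F_EXX = 100 ksi.
t_e = 0.707 × 0.1875 = 0.1326 in.
R_nwl = 0.6 × 100 × 0.1326 × 20 = 159.1 kip (longitudinal, 2 welds).
R_nwt = 0.6 × 100 × 0.1326 × 7 = 55.68 kip (transverse, base value).
(i) R_nwl + R_nwt = 214.8 kip; (ii) 0.85 R_nwl + 1.5 R_nwt = 218.7 kip.
R_n = max = 218.7 kip [governs: (ii)]; φR_n = 164 kip.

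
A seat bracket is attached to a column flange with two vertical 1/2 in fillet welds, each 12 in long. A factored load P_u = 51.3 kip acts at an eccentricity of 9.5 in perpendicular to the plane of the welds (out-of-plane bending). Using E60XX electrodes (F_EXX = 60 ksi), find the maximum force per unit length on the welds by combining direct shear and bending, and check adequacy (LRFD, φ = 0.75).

f_max ≈ 10.4 kip/in; NOT adequate

L_w = 2 × 12 = 24 in; section modulus (unit throat) S = 2 × L²/6 = 48 in².
Direct shear f_v = P/L_w = 51.3/24 = 2.137 kip/in.
Moment M = P × e = 51.3 × 9.5 = 487.35 kip·in; bending f_b = M/S = 10.15 kip/in.
f_max = √(f_v² + f_b²) = √(2.137² + 10.15²) = 10.38 kip/in.
φr_n = 0.75 × 0.6 × 60 × (0.707 × 0.5) = 9.544 kip/in → NOT adequate.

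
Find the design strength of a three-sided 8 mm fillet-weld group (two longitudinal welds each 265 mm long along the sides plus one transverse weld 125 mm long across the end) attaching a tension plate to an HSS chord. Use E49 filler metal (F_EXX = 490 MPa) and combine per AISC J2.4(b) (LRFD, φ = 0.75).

t_e = 0.707 × 8 = 5.656 mm.
R_nwl = 0.6 × 490 × 5.656 × 530 × 10⁻³ = 881.3 kN (longitudinal, 2 welds).
R_nwt = 0.6 × 490 × 5.656 × 125 × 10⁻³ = 207.9 kN (transverse, base value).
(i) R_nwl + R_nwt = 1089 kN; (ii) 0.85 R_nwl + 1.5 R_nwt = 1061 kN.
R_n = max = 1089 kN [governs: (i)]; φR_n = 816.9 kN.

φR_n ≈ 817 kN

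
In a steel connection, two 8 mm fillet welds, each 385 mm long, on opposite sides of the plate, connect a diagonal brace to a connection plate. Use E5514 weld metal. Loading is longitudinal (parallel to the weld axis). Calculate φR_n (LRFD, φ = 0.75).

E55XX → F_EXX = 550 MPa.
Effective throat t_e = 0.707 × 8 = 5.656 mm.
Total length L = 770 mm; A_we = 5.656 × 770 = 4355 mm².
F_nw = 0.6 F_EXX = 0.6 × 550 = 330 MPa.
φR_n = 0.75 × 330 × 4355 × 10⁻³ = 1078 kN.

φR_n ≈ 1080 kN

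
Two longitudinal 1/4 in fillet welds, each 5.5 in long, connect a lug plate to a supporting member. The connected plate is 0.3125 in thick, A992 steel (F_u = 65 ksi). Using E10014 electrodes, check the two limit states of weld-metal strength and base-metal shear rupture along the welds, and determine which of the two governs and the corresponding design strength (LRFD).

φR_n ≈ 87.5 kip (weld metal governs)

E100XX → F_EXX = 100 ksi.
t_e = 0.707 × 0.25 = 0.1767 in; L = 11 in.
Weld metal: φR_n = 0.75 × 0.6 × 100 × 0.1767 × 11 = 87.49 kip.
Base metal (shear rupture): φR_n = 0.75 × 0.6 × 65 × 0.3125 × 11 = 100.5 kip.
Governing: weld metal.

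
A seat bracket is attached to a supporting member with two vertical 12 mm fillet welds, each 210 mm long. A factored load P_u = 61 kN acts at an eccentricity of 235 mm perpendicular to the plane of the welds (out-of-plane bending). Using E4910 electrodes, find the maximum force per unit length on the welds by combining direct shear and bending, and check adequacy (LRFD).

E49XX → F_EXX = 490 MPa.
L_w = 2 × 210 = 420 mm; section modulus (unit throat) S = 2 × L²/6 = 14700 mm².
Direct shear f_v = P/L_w = 61×10³/420 = 145.2 N/mm.
Moment M = P × e = 61×10³ × 235 = 14335000 N·mm; bending f_b = M/S = 975.2 N/mm.
f_max = √(f_v² + f_b²) = √(145.2² + 975.2²) = 985.9 N/mm.
φr_n = 0.75 × 0.6 × 490 × (0.707 × 12) = 1871 N/mm → adequate.

f_max ≈ 986 N/mm; adequate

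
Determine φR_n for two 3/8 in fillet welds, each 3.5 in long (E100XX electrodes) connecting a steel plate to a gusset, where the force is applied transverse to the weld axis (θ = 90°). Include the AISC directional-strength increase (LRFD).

E100XX → F_EXX = 100 ksi.
t_e = 0.707 × 0.375 = 0.2651 in; A_we = 0.2651 × 7 = 1.856 in².
Directional factor: 1.0 + 0.5 sin^1.5(90°) = 1.5.
F_nw = 0.6 × 100 × 1.5 = 90 ksi.
φR_n = 0.75 × 90 × 1.856 = 125.3 kip.

φR_n ≈ 125 kip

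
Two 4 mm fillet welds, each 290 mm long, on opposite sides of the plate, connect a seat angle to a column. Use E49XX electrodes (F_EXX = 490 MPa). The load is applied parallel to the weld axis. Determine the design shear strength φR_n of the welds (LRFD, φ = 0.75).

Effective throat t_e = 0.707 × 4 = 2.828 mm.
Total length L = 580 mm; A_we = 2.828 × 580 = 1640 mm².
F_nw = 0.6 F_EXX = 0.6 × 490 = 294 MPa.
φR_n = 0.75 × 294 × 1640 × 10⁻³ = 361.7 kN.

φR_n ≈ 362 kN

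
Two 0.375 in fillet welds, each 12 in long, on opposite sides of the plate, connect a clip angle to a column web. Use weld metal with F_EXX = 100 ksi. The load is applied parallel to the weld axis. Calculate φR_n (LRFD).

φR_n ≈ 286 kip

Effective throat t_e = 0.707 × 0.375 = 0.2651 in.
Total length L = 24 in; A_we = 0.2651 × 24 = 6.363 in².
F_nw = 0.6 F_EXX = 0.6 × 100 = 60 ksi.
φR_n = 0.75 × 60 × 6.363 = 286.3 kip.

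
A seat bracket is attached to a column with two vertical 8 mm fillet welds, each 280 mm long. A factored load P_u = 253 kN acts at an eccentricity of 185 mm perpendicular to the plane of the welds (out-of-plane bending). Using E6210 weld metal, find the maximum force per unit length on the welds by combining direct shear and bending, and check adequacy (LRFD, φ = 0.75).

f_max ≈ 1850 N/mm; NOT adequate

E62XX → F_EXX = 620 MPa.
L_w = 2 × 280 = 560 mm; section modulus (unit throat) S = 2 × L²/6 = 26130 mm².
Direct shear f_v = P/L_w = 253×10³/560 = 451.8 N/mm.
Moment M = P × e = 253×10³ × 185 = 46805000 N·mm; bending f_b = M/S = 1791 N/mm.
f_max = √(f_v² + f_b²) = √(451.8² + 1791²) = 1847 N/mm.
φr_n = 0.75 × 0.6 × 620 × (0.707 × 8) = 1578 N/mm → NOT adequate.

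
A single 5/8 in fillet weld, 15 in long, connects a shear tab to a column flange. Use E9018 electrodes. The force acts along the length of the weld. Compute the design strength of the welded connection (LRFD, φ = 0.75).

E90XX → F_EXX = 90 ksi.
Effective throat t_e = 0.707 × 0.625 = 0.4419 in.
Total length L = 15 in; A_we = 0.4419 × 15 = 6.628 in².
F_nw = 0.6 F_EXX = 0.6 × 90 = 54 ksi.
φR_n = 0.75 × 54 × 6.628 = 268.4 kips.

φR_n ≈ 268 kips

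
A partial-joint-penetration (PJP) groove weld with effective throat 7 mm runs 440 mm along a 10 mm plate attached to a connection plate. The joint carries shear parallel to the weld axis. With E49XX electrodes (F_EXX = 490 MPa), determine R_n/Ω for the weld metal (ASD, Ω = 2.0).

R_n/Ω ≈ 453 kN

Effective throat (given) t_e = 7 mm.
A_we = 7 × 440 = 3080 mm².
F_nw = 0.6 F_EXX = 294 MPa.
R_n/Ω = (294 × 3080) / 2.0 × 10⁻³ = 452.8 kN.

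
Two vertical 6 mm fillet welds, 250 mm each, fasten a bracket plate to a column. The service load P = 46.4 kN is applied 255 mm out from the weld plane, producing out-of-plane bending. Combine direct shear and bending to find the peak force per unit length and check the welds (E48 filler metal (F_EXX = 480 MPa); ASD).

L_w = 2 × 250 = 500 mm; section modulus (unit throat) S = 2 × L²/6 = 20830 mm².
Direct shear f_v = P/L_w = 46.4×10³/500 = 92.8 N/mm.
Moment M = P × e = 46.4×10³ × 255 = 11832000 N·mm; bending f_b = M/S = 567.9 N/mm.
f_max = √(f_v² + f_b²) = √(92.8² + 567.9²) = 575.5 N/mm.
r_n/Ω = (1/2.0) × 0.6 × 480 × (0.707 × 6) = 610.8 N/mm → adequate.

f_max ≈ 575 N/mm; adequate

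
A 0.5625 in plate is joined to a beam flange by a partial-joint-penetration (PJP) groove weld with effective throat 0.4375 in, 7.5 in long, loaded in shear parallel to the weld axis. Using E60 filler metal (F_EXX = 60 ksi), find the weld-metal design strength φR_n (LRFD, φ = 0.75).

Effective throat (given) t_e = 0.4375 in.
A_we = 0.4375 × 7.5 = 3.281 in².
F_nw = 0.6 F_EXX = 36 ksi.
φR_n = 0.75 × 36 × 3.281 = 88.59 kip.

φR_n ≈ 88.6 kip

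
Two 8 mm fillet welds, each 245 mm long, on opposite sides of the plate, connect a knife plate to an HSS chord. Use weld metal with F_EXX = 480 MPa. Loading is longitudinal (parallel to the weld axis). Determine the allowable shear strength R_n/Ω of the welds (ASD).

Effective throat t_e = 0.707 × 8 = 5.656 mm.
Total length L = 490 mm; A_we = 5.656 × 490 = 2771 mm².
F_nw = 0.6 F_EXX = 0.6 × 480 = 288 MPa.
R_n = 288 × 2771 × 10⁻³ = 798.2 kN; R_n/Ω = 798.2/2.0 = 399.1 kN.

R_n/Ω ≈ 399 kN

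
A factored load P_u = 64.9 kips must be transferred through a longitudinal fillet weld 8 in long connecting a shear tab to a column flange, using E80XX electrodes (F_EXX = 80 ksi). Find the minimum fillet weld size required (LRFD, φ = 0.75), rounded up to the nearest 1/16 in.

w = 3/8 in

Total weld length L = 8 in.
Required throat t_e = P_u / (φ × 0.6 F_EXX × L) = 64.9 / (0.75 × 0.6 × 80 × 8) = 0.2253 in.
Required leg w = t_e / 0.707 = 0.3187 in → use 3/8 in.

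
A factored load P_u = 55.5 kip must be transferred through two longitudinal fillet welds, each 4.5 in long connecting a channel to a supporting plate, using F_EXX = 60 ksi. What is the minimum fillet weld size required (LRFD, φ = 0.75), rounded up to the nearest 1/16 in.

w = 3/8 in

Total weld length L = 9 in.
Required throat t_e = P_u / (φ × 0.6 F_EXX × L) = 55.5 / (0.75 × 0.6 × 60 × 9) = 0.2284 in.
Required leg w = t_e / 0.707 = 0.323 in → use 3/8 in.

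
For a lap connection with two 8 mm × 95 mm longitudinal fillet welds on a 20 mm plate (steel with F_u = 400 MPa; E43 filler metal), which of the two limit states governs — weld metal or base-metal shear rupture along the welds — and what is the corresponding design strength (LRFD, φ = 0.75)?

E43XX → F_EXX = 430 MPa.
t_e = 0.707 × 8 = 5.656 mm; L = 190 mm.
Weld metal: φR_n = 0.75 × 0.6 × 430 × 5.656 × 190 × 10⁻³ = 207.9 kN.
Base metal (shear rupture): φR_n = 0.75 × 0.6 × 400 × 20 × 190 × 10⁻³ = 684 kN.
Governing: weld metal.

φR_n ≈ 208 kN (weld metal governs)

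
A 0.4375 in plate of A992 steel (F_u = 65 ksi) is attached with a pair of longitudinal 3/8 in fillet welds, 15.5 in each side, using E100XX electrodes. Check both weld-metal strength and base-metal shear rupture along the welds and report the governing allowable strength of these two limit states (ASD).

E100XX → F_EXX = 100 ksi.
t_e = 0.707 × 0.375 = 0.2651 in; L = 31 in.
Weld metal: R_n/Ω = (1/2.0) × 0.6 × 100 × 0.2651 × 31 = 246.6 kip.
Base metal (shear rupture): R_n/Ω = (1/2.0) × 0.6 × 65 × 0.4375 × 31 = 264.5 kip.
Governing: weld metal.

R_n/Ω ≈ 247 kip (weld metal governs)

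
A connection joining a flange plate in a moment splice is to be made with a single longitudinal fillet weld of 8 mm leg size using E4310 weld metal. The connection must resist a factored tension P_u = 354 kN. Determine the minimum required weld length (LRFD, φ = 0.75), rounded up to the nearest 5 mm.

E43XX → F_EXX = 430 MPa.
Throat t_e = 0.707 × 8 = 5.656 mm.
φr_n = 0.75 × 0.6 × 430 × 5.656 × 10⁻³ = 1.094 kN/mm.
L_req = P_u / φr_n = 354 / 1.094 = 323.5 mm total.
Round up → use L = 325 mm.

L = 325 mm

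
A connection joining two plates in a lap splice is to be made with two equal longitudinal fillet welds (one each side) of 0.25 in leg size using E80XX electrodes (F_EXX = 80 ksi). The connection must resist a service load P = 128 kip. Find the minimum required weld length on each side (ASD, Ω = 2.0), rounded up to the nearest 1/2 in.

Throat t_e = 0.707 × 0.25 = 0.1767 in.
r_n/Ω = (0.6 × 80 × 0.1767) / 2.0 = 4.242 kip/in.
L_req = P / (r_n/Ω) = 128 / 4.242 = 30.17 in total.
Per side: 30.17 / 2 = 15.09 in.
Round up → use L = 15.5 in on each side.

L = 15.5 in on each side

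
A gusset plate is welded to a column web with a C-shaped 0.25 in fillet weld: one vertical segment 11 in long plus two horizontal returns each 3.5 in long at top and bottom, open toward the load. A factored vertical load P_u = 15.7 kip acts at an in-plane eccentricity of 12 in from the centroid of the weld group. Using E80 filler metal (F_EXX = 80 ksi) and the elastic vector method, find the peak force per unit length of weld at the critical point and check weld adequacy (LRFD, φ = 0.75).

f_max ≈ 3.87 kip/in; adequate

Total weld length L_w = 18 in. Treat welds as unit-width lines.
Centroid: x̄ = 2×3.5×1.75 / 18 = 0.6806 in from the vertical weld.
Polar moment about centroid: J = I_x + I_y = [11³/12 + 2×3.5×5.5²] + [11×0.6806² + 2(3.5³/12 + 3.5×1.069²)] = 342.9 in³.
Direct shear f_v = P/L_w = 15.7 / 18 = 0.8722 kip/in (vertical).
Torsion M = P·e = 15.7 × 12 = 188.4 kip·in.
Critical point at (x, y) = (2.819, 5.5) from centroid. f_tx = M·y/J = 3.022 kip/in; f_ty = M·x/J = 1.549 kip/in.
Resultant f_max = √[f_tx² + (f_v + f_ty)²] = √[3.022² + (0.8722 + 1.549)²] = 3.872 kip/in.
Capacity per unit length: φr_n = 0.75 × 0.6 × 80 × (0.707 × 0.25) = 6.363 kip/in.
3.872 ≤ 6.363 → adequate.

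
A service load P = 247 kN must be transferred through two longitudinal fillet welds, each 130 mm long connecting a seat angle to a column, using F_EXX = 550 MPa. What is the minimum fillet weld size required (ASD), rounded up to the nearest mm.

w = 9 mm

Total weld length L = 260 mm.
Required throat t_e = P × Ω / (0.6 F_EXX × L) = 247 × 2.0 / (0.6 × 550 × 260 × 10⁻³) = 5.758 mm.
Required leg w = t_e / 0.707 = 8.144 mm → use 9 mm.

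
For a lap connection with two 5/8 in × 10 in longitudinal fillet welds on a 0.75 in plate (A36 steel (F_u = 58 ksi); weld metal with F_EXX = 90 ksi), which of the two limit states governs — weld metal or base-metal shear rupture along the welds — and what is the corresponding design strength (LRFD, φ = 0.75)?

φR_n ≈ 358 kips (weld metal governs)

t_e = 0.707 × 0.625 = 0.4419 in; L = 20 in.
Weld metal: φR_n = 0.75 × 0.6 × 90 × 0.4419 × 20 = 357.9 kips.
Base metal (shear rupture): φR_n = 0.75 × 0.6 × 58 × 0.75 × 20 = 391.5 kips.
Governing: weld metal.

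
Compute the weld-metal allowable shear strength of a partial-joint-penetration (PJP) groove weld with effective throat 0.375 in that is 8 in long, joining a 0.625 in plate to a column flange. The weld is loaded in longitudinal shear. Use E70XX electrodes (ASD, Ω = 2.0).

R_n/Ω ≈ 63 kips

E70XX → F_EXX = 70 ksi.
Effective throat (given) t_e = 0.375 in.
A_we = 0.375 × 8 = 3 in².
F_nw = 0.6 F_EXX = 42 ksi.
R_n/Ω = (42 × 3) / 2.0 = 63 kips.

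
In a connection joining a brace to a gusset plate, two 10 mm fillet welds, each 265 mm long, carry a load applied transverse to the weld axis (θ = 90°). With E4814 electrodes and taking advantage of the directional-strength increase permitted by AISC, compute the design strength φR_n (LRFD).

E48XX → F_EXX = 480 MPa.
t_e = 0.707 × 10 = 7.07 mm; A_we = 7.07 × 530 = 3747 mm².
Directional factor: 1.0 + 0.5 sin^1.5(90°) = 1.5.
F_nw = 0.6 × 480 × 1.5 = 432 MPa.
φR_n = 0.75 × 432 × 3747 × 10⁻³ = 1214 kN.

φR_n ≈ 1210 kN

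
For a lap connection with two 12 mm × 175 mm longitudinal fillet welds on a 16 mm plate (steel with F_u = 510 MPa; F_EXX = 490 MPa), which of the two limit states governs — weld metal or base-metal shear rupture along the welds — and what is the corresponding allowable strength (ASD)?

t_e = 0.707 × 12 = 8.484 mm; L = 350 mm.
Weld metal: R_n/Ω = (1/2.0) × 0.6 × 490 × 8.484 × 350 × 10⁻³ = 436.5 kN.
Base metal (shear rupture): R_n/Ω = (1/2.0) × 0.6 × 510 × 16 × 350 × 10⁻³ = 856.8 kN.
Governing: weld metal.

R_n/Ω ≈ 437 kN (weld metal governs)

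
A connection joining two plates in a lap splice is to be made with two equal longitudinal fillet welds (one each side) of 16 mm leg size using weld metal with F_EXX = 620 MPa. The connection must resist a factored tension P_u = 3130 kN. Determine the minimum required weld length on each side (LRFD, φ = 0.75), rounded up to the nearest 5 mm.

L = 500 mm on each side

Throat t_e = 0.707 × 16 = 11.31 mm.
φr_n = 0.75 × 0.6 × 620 × 11.31 × 10⁻³ = 3.156 kN/mm.
L_req = P_u / φr_n = 3130 / 3.156 = 991.7 mm total.
Per side: 991.7 / 2 = 495.9 mm.
Round up → use L = 500 mm on each side.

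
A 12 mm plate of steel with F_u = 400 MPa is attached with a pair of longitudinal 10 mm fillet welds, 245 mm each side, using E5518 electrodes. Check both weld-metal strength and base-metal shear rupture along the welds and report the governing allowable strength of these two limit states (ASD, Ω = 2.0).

R_n/Ω ≈ 572 kN (weld metal governs)

E55XX → F_EXX = 550 MPa.
t_e = 0.707 × 10 = 7.07 mm; L = 490 mm.
Weld metal: R_n/Ω = (1/2.0) × 0.6 × 550 × 7.07 × 490 × 10⁻³ = 571.6 kN.
Base metal (shear rupture): R_n/Ω = (1/2.0) × 0.6 × 400 × 12 × 490 × 10⁻³ = 705.6 kN.
Governing: weld metal.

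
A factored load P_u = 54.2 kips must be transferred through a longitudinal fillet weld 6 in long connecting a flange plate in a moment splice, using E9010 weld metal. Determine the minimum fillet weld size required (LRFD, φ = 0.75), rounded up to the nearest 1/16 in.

E90XX → F_EXX = 90 ksi.
Total weld length L = 6 in.
Required throat t_e = P_u / (φ × 0.6 F_EXX × L) = 54.2 / (0.75 × 0.6 × 90 × 6) = 0.223 in.
Required leg w = t_e / 0.707 = 0.3155 in → use 3/8 in.

w = 3/8 in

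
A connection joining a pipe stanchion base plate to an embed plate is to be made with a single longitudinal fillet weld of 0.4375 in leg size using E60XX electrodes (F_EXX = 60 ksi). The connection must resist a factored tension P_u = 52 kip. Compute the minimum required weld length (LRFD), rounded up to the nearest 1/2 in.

L = 6.5 in

Throat t_e = 0.707 × 0.4375 = 0.3093 in.
φr_n = 0.75 × 0.6 × 60 × 0.3093 = 8.351 kip/in.
L_req = P_u / φr_n = 52 / 8.351 = 6.226 in total.
Round up → use L = 6.5 in.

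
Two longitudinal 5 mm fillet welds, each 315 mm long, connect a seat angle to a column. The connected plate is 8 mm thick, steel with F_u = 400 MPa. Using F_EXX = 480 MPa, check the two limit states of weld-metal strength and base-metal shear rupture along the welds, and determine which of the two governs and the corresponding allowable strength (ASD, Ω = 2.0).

R_n/Ω ≈ 321 kN (weld metal governs)

t_e = 0.707 × 5 = 3.535 mm; L = 630 mm.
Weld metal: R_n/Ω = (1/2.0) × 0.6 × 480 × 3.535 × 630 × 10⁻³ = 320.7 kN.
Base metal (shear rupture): R_n/Ω = (1/2.0) × 0.6 × 400 × 8 × 630 × 10⁻³ = 604.8 kN.
Governing: weld metal.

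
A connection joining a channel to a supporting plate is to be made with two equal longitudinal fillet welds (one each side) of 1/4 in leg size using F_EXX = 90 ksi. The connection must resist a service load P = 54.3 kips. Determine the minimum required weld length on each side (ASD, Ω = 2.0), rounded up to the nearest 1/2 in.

L = 6 in on each side

Throat t_e = 0.707 × 0.25 = 0.1767 in.
r_n/Ω = (0.6 × 90 × 0.1767) / 2.0 = 4.772 kip/in.
L_req = P / (r_n/Ω) = 54.3 / 4.772 = 11.38 in total.
Per side: 11.38 / 2 = 5.689 in.
Round up → use L = 6 in on each side.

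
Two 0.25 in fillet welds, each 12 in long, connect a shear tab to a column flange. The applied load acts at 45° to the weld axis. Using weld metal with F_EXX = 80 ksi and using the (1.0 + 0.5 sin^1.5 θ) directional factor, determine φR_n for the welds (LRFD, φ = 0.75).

t_e = 0.707 × 0.25 = 0.1767 in; A_we = 0.1767 × 24 = 4.242 in².
Directional factor: 1.0 + 0.5 sin^1.5(45°) = 1.297.
F_nw = 0.6 × 80 × 1.297 = 62.27 ksi.
φR_n = 0.75 × 62.27 × 4.242 = 198.1 kips.

φR_n ≈ 198 kips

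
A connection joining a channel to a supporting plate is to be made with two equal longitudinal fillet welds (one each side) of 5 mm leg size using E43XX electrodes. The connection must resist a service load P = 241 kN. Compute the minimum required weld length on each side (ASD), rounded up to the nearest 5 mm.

E43XX → F_EXX = 430 MPa.
Throat t_e = 0.707 × 5 = 3.535 mm.
r_n/Ω = (0.6 × 430 × 3.535) / 2.0 = 456 N/mm = 0.456 kN/mm.
L_req = P / (r_n/Ω) = 241 / 0.456 = 528.5 mm total.
Per side: 528.5 / 2 = 264.2 mm.
Round up → use L = 265 mm on each side.

L = 265 mm on each side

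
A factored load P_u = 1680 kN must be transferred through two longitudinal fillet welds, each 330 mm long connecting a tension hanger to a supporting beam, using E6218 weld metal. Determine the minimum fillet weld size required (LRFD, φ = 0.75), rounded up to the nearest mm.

E62XX → F_EXX = 620 MPa.
Total weld length L = 660 mm.
Required throat t_e = P_u / (φ × 0.6 F_EXX × L) = 1680 / (0.75 × 0.6 × 620 × 660 × 10⁻³) = 9.123 mm.
Required leg w = t_e / 0.707 = 12.9 mm → use 13 mm.

w = 13 mm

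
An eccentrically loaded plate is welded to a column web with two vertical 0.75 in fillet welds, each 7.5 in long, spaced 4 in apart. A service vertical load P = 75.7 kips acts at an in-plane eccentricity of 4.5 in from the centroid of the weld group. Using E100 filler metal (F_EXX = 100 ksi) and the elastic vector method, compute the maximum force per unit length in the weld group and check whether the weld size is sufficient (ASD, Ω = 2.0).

f_max ≈ 14.2 kip/in; adequate

Total weld length L_w = 15 in. Treat welds as unit-width lines.
Polar moment about centroid: J = 2[d³/12 + d(b/2)²] = 2[7.5³/12 + 7.5×2²] = 130.3 in³.
Direct shear f_v = P/L_w = 75.7 / 15 = 5.047 kip/in (vertical).
Torsion M = P·e = 75.7 × 4.5 = 340.65 kip·in.
Critical point at (x, y) = (2, 3.75) from centroid. f_tx = M·y/J = 9.803 kip/in; f_ty = M·x/J = 5.228 kip/in.
Resultant f_max = √[f_tx² + (f_v + f_ty)²] = √[9.803² + (5.047 + 5.228)²] = 14.2 kip/in.
Capacity per unit length: r_n/Ω = (1/2.0) × 0.6 × 100 × (0.707 × 0.75) = 15.91 kip/in.
14.2 ≤ 15.91 → adequate.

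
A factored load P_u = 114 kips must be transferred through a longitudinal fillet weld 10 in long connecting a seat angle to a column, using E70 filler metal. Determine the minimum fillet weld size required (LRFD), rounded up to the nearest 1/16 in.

E70XX → F_EXX = 70 ksi.
Total weld length L = 10 in.
Required throat t_e = P_u / (φ × 0.6 F_EXX × L) = 114 / (0.75 × 0.6 × 70 × 10) = 0.3619 in.
Required leg w = t_e / 0.707 = 0.5119 in → use 9/16 in.

w = 9/16 in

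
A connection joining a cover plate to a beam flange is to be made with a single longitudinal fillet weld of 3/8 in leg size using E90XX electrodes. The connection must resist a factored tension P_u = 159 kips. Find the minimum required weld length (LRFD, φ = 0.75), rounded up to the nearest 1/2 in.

L = 15 in

E90XX → F_EXX = 90 ksi.
Throat t_e = 0.707 × 0.375 = 0.2651 in.
φr_n = 0.75 × 0.6 × 90 × 0.2651 = 10.74 kips/in.
L_req = P_u / φr_n = 159 / 10.74 = 14.81 in total.
Round up → use L = 15 in.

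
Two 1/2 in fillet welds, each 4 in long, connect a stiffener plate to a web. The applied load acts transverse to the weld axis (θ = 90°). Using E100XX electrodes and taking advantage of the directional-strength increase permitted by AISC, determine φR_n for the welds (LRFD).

φR_n ≈ 191 kip

E100XX → F_EXX = 100 ksi.
t_e = 0.707 × 0.5 = 0.3535 in; A_we = 0.3535 × 8 = 2.828 in².
Directional factor: 1.0 + 0.5 sin^1.5(90°) = 1.5.
F_nw = 0.6 × 100 × 1.5 = 90 ksi.
φR_n = 0.75 × 90 × 2.828 = 190.9 kip.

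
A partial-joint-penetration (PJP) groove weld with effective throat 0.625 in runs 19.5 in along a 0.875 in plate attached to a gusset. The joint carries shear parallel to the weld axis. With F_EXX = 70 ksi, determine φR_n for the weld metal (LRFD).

φR_n ≈ 384 kips

Effective throat (given) t_e = 0.625 in.
A_we = 0.625 × 19.5 = 12.19 in².
F_nw = 0.6 F_EXX = 42 ksi.
φR_n = 0.75 × 42 × 12.19 = 383.9 kips.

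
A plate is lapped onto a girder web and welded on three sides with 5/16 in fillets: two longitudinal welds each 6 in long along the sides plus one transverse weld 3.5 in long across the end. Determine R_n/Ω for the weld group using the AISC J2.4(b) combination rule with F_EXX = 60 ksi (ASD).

t_e = 0.707 × 0.3125 = 0.2209 in.
R_nwl = 0.6 × 60 × 0.2209 × 12 = 95.44 kips (longitudinal, 2 welds).
R_nwt = 0.6 × 60 × 0.2209 × 3.5 = 27.84 kips (transverse, base value).
(i) R_nwl + R_nwt = 123.3 kips; (ii) 0.85 R_nwl + 1.5 R_nwt = 122.9 kips.
R_n = max = 123.3 kips [governs: (i)]; R_n/Ω = 61.64 kips.

R_n/Ω ≈ 61.6 kips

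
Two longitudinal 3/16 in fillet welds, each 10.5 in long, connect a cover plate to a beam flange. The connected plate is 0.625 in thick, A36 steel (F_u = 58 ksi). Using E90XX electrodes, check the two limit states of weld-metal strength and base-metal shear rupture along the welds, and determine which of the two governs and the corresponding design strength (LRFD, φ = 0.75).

E90XX → F_EXX = 90 ksi.
t_e = 0.707 × 0.1875 = 0.1326 in; L = 21 in.
Weld metal: φR_n = 0.75 × 0.6 × 90 × 0.1326 × 21 = 112.7 kips.
Base metal (shear rupture): φR_n = 0.75 × 0.6 × 58 × 0.625 × 21 = 342.6 kips.
Governing: weld metal.

φR_n ≈ 113 kips (weld metal governs)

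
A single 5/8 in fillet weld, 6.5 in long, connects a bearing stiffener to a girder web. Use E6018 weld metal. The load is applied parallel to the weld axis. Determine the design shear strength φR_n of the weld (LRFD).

φR_n ≈ 77.5 kips

E60XX → F_EXX = 60 ksi.
Effective throat t_e = 0.707 × 0.625 = 0.4419 in.
Total length L = 6.5 in; A_we = 0.4419 × 6.5 = 2.872 in².
F_nw = 0.6 F_EXX = 0.6 × 60 = 36 ksi.
φR_n = 0.75 × 36 × 2.872 = 77.55 kips.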